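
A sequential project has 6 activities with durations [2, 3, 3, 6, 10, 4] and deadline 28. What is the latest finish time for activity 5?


LF(activity 5) = deadline - sum of successor durations
Successors: activities 6 through 6 with durations [4]
Sum of successor durations = 4
LF = 28 - 4 = 24

24


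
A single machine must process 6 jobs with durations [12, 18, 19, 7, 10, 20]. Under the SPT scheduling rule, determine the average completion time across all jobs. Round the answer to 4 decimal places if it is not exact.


Sort jobs by processing time (SPT order): [7, 10, 12, 18, 19, 20]
Compute completion times sequentially:
  Job 1: processing = 7, completes at 7
  Job 2: processing = 10, completes at 17
  Job 3: processing = 12, completes at 29
  Job 4: processing = 18, completes at 47
  Job 5: processing = 19, completes at 66
  Job 6: processing = 20, completes at 86
Sum of completion times = 252
Average completion time = 252/6 = 42.0

42.0


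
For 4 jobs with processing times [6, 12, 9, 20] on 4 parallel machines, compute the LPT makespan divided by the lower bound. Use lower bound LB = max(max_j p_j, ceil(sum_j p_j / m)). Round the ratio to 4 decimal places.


LPT order: [20, 12, 9, 6]
Machine loads after assignment: [20, 12, 9, 6]
LPT makespan = 20
Lower bound = max(max_job, ceil(total/4)) = max(20, 12) = 20
Ratio = 20 / 20 = 1.0

1.0


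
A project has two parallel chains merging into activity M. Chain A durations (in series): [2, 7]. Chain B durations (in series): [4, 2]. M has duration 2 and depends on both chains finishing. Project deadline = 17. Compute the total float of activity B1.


Forward pass: ES(B1) = sum of predecessors on chain B = 0
EF = ES + duration = 0 + 4 = 4
Backward pass: LF(M) = deadline = 17; LS(M) = 17 - 2 = 15
LF(B1) = LS(M) - sum(successors on chain B) = 15 - 2 = 13
LS = LF - duration = 13 - 4 = 9
Total float = LS - ES = 9 - 0 = 9

9


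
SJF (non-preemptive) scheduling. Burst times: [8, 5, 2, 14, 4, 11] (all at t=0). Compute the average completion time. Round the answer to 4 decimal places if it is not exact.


SJF order (ascending): [2, 4, 5, 8, 11, 14]
Completion times:
  Job 1: burst=2, C=2
  Job 2: burst=4, C=6
  Job 3: burst=5, C=11
  Job 4: burst=8, C=19
  Job 5: burst=11, C=30
  Job 6: burst=14, C=44
Average completion = 112/6 = 18.6667

18.6667


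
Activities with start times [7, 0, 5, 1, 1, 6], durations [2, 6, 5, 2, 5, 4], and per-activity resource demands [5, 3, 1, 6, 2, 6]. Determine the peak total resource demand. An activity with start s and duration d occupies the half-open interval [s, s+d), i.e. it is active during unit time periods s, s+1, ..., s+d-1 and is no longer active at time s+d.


Each activity i is active on [start_i, start_i + duration_i).
Compute total resource usage per time slot:
  t=0: active resources = [3], total = 3
  t=1: active resources = [3, 6, 2], total = 11
  t=2: active resources = [3, 6, 2], total = 11
  t=3: active resources = [3, 2], total = 5
  t=4: active resources = [3, 2], total = 5
  t=5: active resources = [3, 1, 2], total = 6
  t=6: active resources = [1, 6], total = 7
  t=7: active resources = [5, 1, 6], total = 12
  t=8: active resources = [5, 1, 6], total = 12
  t=9: active resources = [1, 6], total = 7
Peak resource demand = 12

12


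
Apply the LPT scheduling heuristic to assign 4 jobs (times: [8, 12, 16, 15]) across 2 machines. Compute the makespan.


Sort jobs in decreasing order (LPT): [16, 15, 12, 8]
Assign each job to the least loaded machine:
  Machine 1: jobs [16, 8], load = 24
  Machine 2: jobs [15, 12], load = 27
Makespan = max load = 27

27


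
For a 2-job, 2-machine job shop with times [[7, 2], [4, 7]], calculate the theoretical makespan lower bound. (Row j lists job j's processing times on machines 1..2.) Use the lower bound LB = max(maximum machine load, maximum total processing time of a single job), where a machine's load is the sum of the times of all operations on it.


Machine loads:
  Machine 1: 7 + 4 = 11
  Machine 2: 2 + 7 = 9
Max machine load = 11
Job totals:
  Job 1: 9
  Job 2: 11
Max job total = 11
Lower bound = max(11, 11) = 11

11


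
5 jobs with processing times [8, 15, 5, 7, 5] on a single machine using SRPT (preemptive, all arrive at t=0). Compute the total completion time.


Since all jobs arrive at t=0, SRPT equals SPT ordering.
SPT order: [5, 5, 7, 8, 15]
Completion times:
  Job 1: p=5, C=5
  Job 2: p=5, C=10
  Job 3: p=7, C=17
  Job 4: p=8, C=25
  Job 5: p=15, C=40
Total completion time = 5 + 10 + 17 + 25 + 40 = 97

97


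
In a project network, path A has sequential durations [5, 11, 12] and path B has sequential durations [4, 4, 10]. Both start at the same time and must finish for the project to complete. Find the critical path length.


Path A total = 5 + 11 + 12 = 28
Path B total = 4 + 4 + 10 = 18
Critical path = longest path = max(28, 18) = 28

28


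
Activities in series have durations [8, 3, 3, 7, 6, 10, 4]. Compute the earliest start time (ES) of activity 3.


Activity 3 starts after activities 1 through 2 complete.
Predecessor durations: [8, 3]
ES = 8 + 3 = 11

11


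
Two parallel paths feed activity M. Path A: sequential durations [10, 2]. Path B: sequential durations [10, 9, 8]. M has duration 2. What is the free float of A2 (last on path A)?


ES(A2) = sum of predecessors on chain A = 10
EF(A2) = ES + duration = 10 + 2 = 12
Successor of A2 is M. ES(M) = max(sum(A), sum(B)) = max(12, 27) = 27
Free float = ES(successor) - EF(current) = 27 - 12 = 15

15


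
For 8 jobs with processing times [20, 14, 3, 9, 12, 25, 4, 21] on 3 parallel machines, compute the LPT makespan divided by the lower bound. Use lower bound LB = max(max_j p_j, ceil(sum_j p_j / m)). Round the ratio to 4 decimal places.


LPT order: [25, 21, 20, 14, 12, 9, 4, 3]
Machine loads after assignment: [37, 37, 34]
LPT makespan = 37
Lower bound = max(max_job, ceil(total/3)) = max(25, 36) = 36
Ratio = 37 / 36 = 1.0278

1.0278


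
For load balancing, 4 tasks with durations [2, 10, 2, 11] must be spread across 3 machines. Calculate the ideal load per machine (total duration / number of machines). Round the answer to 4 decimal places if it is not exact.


Total processing time = 2 + 10 + 2 + 11 = 25
Number of machines = 3
Ideal balanced load = 25 / 3 = 8.3333

8.3333


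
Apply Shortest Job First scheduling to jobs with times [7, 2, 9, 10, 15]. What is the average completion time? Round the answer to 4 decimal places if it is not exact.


SJF order (ascending): [2, 7, 9, 10, 15]
Completion times:
  Job 1: burst=2, C=2
  Job 2: burst=7, C=9
  Job 3: burst=9, C=18
  Job 4: burst=10, C=28
  Job 5: burst=15, C=43
Average completion = 100/5 = 20.0

20.0


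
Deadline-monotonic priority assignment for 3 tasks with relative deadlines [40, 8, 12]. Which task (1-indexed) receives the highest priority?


Sort tasks by relative deadline (ascending):
  Task 2: deadline = 8
  Task 3: deadline = 12
  Task 1: deadline = 40
Priority order (highest first): [2, 3, 1]
Highest priority task = 2

2


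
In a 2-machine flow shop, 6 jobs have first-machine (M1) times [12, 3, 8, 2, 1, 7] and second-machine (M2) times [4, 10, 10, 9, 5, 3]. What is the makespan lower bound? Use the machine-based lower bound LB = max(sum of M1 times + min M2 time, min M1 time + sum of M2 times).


LB1 = sum(M1 times) + min(M2 times) = 33 + 3 = 36
LB2 = min(M1 times) + sum(M2 times) = 1 + 41 = 42
Lower bound = max(LB1, LB2) = max(36, 42) = 42

42


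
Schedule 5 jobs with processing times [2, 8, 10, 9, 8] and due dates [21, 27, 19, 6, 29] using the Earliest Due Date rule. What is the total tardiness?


Sort by due date (EDD order): [(9, 6), (10, 19), (2, 21), (8, 27), (8, 29)]
Compute completion times and tardiness:
  Job 1: p=9, d=6, C=9, tardiness=max(0,9-6)=3
  Job 2: p=10, d=19, C=19, tardiness=max(0,19-19)=0
  Job 3: p=2, d=21, C=21, tardiness=max(0,21-21)=0
  Job 4: p=8, d=27, C=29, tardiness=max(0,29-27)=2
  Job 5: p=8, d=29, C=37, tardiness=max(0,37-29)=8
Total tardiness = 13

13


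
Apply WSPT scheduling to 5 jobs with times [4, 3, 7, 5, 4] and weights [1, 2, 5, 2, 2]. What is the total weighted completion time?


Compute p/w ratios and sort ascending (WSPT): [(7, 5), (3, 2), (4, 2), (5, 2), (4, 1)]
Compute weighted completion times:
  Job (p=7,w=5): C=7, w*C=5*7=35
  Job (p=3,w=2): C=10, w*C=2*10=20
  Job (p=4,w=2): C=14, w*C=2*14=28
  Job (p=5,w=2): C=19, w*C=2*19=38
  Job (p=4,w=1): C=23, w*C=1*23=23
Total weighted completion time = 144

144


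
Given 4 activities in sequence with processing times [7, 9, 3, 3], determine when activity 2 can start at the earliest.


Activity 2 starts after activities 1 through 1 complete.
Predecessor durations: [7]
ES = 7 = 7

7


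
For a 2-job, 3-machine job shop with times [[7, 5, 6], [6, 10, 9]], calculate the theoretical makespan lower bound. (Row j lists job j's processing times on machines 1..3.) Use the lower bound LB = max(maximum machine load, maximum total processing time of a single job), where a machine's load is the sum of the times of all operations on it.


Machine loads:
  Machine 1: 7 + 6 = 13
  Machine 2: 5 + 10 = 15
  Machine 3: 6 + 9 = 15
Max machine load = 15
Job totals:
  Job 1: 18
  Job 2: 25
Max job total = 25
Lower bound = max(15, 25) = 25

25


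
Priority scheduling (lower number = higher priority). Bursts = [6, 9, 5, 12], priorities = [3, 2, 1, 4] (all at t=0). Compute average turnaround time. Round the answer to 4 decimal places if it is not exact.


Sort by priority (ascending = highest first):
Order: [(1, 5), (2, 9), (3, 6), (4, 12)]
Completion times:
  Priority 1, burst=5, C=5
  Priority 2, burst=9, C=14
  Priority 3, burst=6, C=20
  Priority 4, burst=12, C=32
Average turnaround = 71/4 = 17.75

17.75


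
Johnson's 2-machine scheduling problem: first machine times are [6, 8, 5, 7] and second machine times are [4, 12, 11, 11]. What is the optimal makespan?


Apply Johnson's rule:
  Group 1 (a <= b): [(3, 5, 11), (4, 7, 11), (2, 8, 12)]
  Group 2 (a > b): [(1, 6, 4)]
Optimal job order: [3, 4, 2, 1]
Schedule:
  Job 3: M1 done at 5, M2 done at 16
  Job 4: M1 done at 12, M2 done at 27
  Job 2: M1 done at 20, M2 done at 39
  Job 1: M1 done at 26, M2 done at 43
Makespan = 43

43


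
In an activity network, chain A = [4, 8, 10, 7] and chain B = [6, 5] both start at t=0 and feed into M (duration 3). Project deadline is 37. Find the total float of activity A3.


Forward pass: ES(A3) = sum of predecessors on chain A = 12
EF = ES + duration = 12 + 10 = 22
Backward pass: LF(M) = deadline = 37; LS(M) = 37 - 3 = 34
LF(A3) = LS(M) - sum(successors on chain A) = 34 - 7 = 27
LS = LF - duration = 27 - 10 = 17
Total float = LS - ES = 17 - 12 = 5

5


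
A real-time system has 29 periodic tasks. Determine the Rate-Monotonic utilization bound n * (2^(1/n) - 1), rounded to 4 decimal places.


Compute 2^(1/29) = 1.0241895602
Subtract 1: 1.0241895602 - 1 = 0.0241895602
Multiply by n: 29 * 0.0241895602 = 0.7014972458
Round to 4 dp: 0.7015

0.7015


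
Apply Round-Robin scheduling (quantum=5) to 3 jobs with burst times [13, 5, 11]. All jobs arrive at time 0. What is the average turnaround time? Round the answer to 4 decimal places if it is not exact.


Time quantum = 5
Execution trace:
  J1 runs 5 units, time = 5
  J2 runs 5 units, time = 10
  J3 runs 5 units, time = 15
  J1 runs 5 units, time = 20
  J3 runs 5 units, time = 25
  J1 runs 3 units, time = 28
  J3 runs 1 units, time = 29
Finish times: [28, 10, 29]
Average turnaround = 67/3 = 22.3333

22.3333


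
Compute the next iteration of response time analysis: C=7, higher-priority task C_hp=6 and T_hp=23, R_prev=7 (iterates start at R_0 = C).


R_next = C + ceil(R_prev / T_hp) * C_hp
ceil(7 / 23) = ceil(0.3043) = 1
Interference = 1 * 6 = 6
R_next = 7 + 6 = 13

13


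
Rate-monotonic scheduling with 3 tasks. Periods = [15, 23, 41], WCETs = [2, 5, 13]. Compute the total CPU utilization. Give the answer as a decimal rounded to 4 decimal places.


Compute individual utilizations (exact fractions):
  Task 1: C/T = 2/15 (approx. 0.1333)
  Task 2: C/T = 5/23 (approx. 0.2174)
  Task 3: C/T = 13/41 (approx. 0.3171)
Total utilization U = 2/15 + 5/23 + 13/41 = 9446/14145
Rounded to 4 decimal places: U = 0.6678
RM (Liu & Layland) bound for 3 tasks = 0.779763; compare with U = 9446/14145 (approx. 0.667798)
U <= bound, so schedulable by RM sufficient condition.

0.6678


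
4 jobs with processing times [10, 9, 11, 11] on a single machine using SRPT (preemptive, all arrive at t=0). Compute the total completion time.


Since all jobs arrive at t=0, SRPT equals SPT ordering.
SPT order: [9, 10, 11, 11]
Completion times:
  Job 1: p=9, C=9
  Job 2: p=10, C=19
  Job 3: p=11, C=30
  Job 4: p=11, C=41
Total completion time = 9 + 19 + 30 + 41 = 99

99


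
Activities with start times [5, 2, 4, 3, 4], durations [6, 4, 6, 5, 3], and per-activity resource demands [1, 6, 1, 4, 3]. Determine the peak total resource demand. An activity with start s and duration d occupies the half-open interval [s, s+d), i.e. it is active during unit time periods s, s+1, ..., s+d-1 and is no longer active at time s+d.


Each activity i is active on [start_i, start_i + duration_i).
Compute total resource usage per time slot:
  t=0: active resources = [], total = 0
  t=1: active resources = [], total = 0
  t=2: active resources = [6], total = 6
  t=3: active resources = [6, 4], total = 10
  t=4: active resources = [6, 1, 4, 3], total = 14
  t=5: active resources = [1, 6, 1, 4, 3], total = 15
  t=6: active resources = [1, 1, 4, 3], total = 9
  t=7: active resources = [1, 1, 4], total = 6
  t=8: active resources = [1, 1], total = 2
  t=9: active resources = [1, 1], total = 2
  t=10: active resources = [1], total = 1
Peak resource demand = 15

15


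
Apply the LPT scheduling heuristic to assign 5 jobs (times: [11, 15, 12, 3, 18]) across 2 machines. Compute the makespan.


Sort jobs in decreasing order (LPT): [18, 15, 12, 11, 3]
Assign each job to the least loaded machine:
  Machine 1: jobs [18, 11], load = 29
  Machine 2: jobs [15, 12, 3], load = 30
Makespan = max load = 30

30


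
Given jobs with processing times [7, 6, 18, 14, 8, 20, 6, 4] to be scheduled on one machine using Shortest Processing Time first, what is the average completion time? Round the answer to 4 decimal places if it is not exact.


Sort jobs by processing time (SPT order): [4, 6, 6, 7, 8, 14, 18, 20]
Compute completion times sequentially:
  Job 1: processing = 4, completes at 4
  Job 2: processing = 6, completes at 10
  Job 3: processing = 6, completes at 16
  Job 4: processing = 7, completes at 23
  Job 5: processing = 8, completes at 31
  Job 6: processing = 14, completes at 45
  Job 7: processing = 18, completes at 63
  Job 8: processing = 20, completes at 83
Sum of completion times = 275
Average completion time = 275/8 = 34.375

34.375


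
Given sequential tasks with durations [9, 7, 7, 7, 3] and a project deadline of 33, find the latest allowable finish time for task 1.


LF(activity 1) = deadline - sum of successor durations
Successors: activities 2 through 5 with durations [7, 7, 7, 3]
Sum of successor durations = 24
LF = 33 - 24 = 9

9


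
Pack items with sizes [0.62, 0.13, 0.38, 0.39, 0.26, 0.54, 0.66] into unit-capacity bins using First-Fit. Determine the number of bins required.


Place items sequentially using First-Fit:
  Item 0.62 -> new Bin 1
  Item 0.13 -> Bin 1 (now 0.75)
  Item 0.38 -> new Bin 2
  Item 0.39 -> Bin 2 (now 0.77)
  Item 0.26 -> new Bin 3
  Item 0.54 -> Bin 3 (now 0.8)
  Item 0.66 -> new Bin 4
Total bins used = 4

4


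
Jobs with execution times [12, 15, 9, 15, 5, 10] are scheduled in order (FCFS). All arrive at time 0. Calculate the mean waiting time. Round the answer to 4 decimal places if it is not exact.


FCFS order (as given): [12, 15, 9, 15, 5, 10]
Waiting times:
  Job 1: wait = 0
  Job 2: wait = 12
  Job 3: wait = 27
  Job 4: wait = 36
  Job 5: wait = 51
  Job 6: wait = 56
Sum of waiting times = 182
Average waiting time = 182/6 = 30.3333

30.3333


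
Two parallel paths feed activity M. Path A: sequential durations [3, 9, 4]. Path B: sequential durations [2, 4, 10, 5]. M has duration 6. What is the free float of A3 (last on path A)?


ES(A3) = sum of predecessors on chain A = 12
EF(A3) = ES + duration = 12 + 4 = 16
Successor of A3 is M. ES(M) = max(sum(A), sum(B)) = max(16, 21) = 21
Free float = ES(successor) - EF(current) = 21 - 16 = 5

5


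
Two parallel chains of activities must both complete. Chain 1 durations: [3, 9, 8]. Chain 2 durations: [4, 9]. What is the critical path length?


Path A total = 3 + 9 + 8 = 20
Path B total = 4 + 9 = 13
Critical path = longest path = max(20, 13) = 20

20


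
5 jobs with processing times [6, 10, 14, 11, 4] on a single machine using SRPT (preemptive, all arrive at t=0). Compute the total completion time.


Since all jobs arrive at t=0, SRPT equals SPT ordering.
SPT order: [4, 6, 10, 11, 14]
Completion times:
  Job 1: p=4, C=4
  Job 2: p=6, C=10
  Job 3: p=10, C=20
  Job 4: p=11, C=31
  Job 5: p=14, C=45
Total completion time = 4 + 10 + 20 + 31 + 45 = 110

110


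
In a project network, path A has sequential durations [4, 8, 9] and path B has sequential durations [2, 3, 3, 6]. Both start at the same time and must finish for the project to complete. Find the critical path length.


Path A total = 4 + 8 + 9 = 21
Path B total = 2 + 3 + 3 + 6 = 14
Critical path = longest path = max(21, 14) = 21

21


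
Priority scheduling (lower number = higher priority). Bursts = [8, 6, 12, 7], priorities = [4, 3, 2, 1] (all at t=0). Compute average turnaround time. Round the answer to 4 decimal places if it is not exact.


Sort by priority (ascending = highest first):
Order: [(1, 7), (2, 12), (3, 6), (4, 8)]
Completion times:
  Priority 1, burst=7, C=7
  Priority 2, burst=12, C=19
  Priority 3, burst=6, C=25
  Priority 4, burst=8, C=33
Average turnaround = 84/4 = 21.0

21.0


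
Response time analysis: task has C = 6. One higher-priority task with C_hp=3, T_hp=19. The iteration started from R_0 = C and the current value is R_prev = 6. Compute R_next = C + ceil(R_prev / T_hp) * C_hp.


R_next = C + ceil(R_prev / T_hp) * C_hp
ceil(6 / 19) = ceil(0.3158) = 1
Interference = 1 * 3 = 3
R_next = 6 + 3 = 9

9


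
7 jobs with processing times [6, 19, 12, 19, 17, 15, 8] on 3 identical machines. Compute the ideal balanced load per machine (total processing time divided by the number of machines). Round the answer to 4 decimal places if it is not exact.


Total processing time = 6 + 19 + 12 + 19 + 17 + 15 + 8 = 96
Number of machines = 3
Ideal balanced load = 96 / 3 = 32.0

32.0


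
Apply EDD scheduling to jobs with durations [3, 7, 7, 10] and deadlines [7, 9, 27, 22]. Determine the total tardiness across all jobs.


Sort by due date (EDD order): [(3, 7), (7, 9), (10, 22), (7, 27)]
Compute completion times and tardiness:
  Job 1: p=3, d=7, C=3, tardiness=max(0,3-7)=0
  Job 2: p=7, d=9, C=10, tardiness=max(0,10-9)=1
  Job 3: p=10, d=22, C=20, tardiness=max(0,20-22)=0
  Job 4: p=7, d=27, C=27, tardiness=max(0,27-27)=0
Total tardiness = 1

1


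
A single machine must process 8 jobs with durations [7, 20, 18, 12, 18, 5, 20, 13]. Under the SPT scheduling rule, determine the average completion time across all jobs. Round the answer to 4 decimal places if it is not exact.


Sort jobs by processing time (SPT order): [5, 7, 12, 13, 18, 18, 20, 20]
Compute completion times sequentially:
  Job 1: processing = 5, completes at 5
  Job 2: processing = 7, completes at 12
  Job 3: processing = 12, completes at 24
  Job 4: processing = 13, completes at 37
  Job 5: processing = 18, completes at 55
  Job 6: processing = 18, completes at 73
  Job 7: processing = 20, completes at 93
  Job 8: processing = 20, completes at 113
Sum of completion times = 412
Average completion time = 412/8 = 51.5

51.5


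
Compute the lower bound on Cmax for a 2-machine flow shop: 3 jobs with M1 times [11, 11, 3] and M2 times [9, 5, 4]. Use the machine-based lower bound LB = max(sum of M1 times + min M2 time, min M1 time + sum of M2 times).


LB1 = sum(M1 times) + min(M2 times) = 25 + 4 = 29
LB2 = min(M1 times) + sum(M2 times) = 3 + 18 = 21
Lower bound = max(LB1, LB2) = max(29, 21) = 29

29


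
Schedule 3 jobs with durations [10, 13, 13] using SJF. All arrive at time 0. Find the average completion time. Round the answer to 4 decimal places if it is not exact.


SJF order (ascending): [10, 13, 13]
Completion times:
  Job 1: burst=10, C=10
  Job 2: burst=13, C=23
  Job 3: burst=13, C=36
Average completion = 69/3 = 23.0

23.0


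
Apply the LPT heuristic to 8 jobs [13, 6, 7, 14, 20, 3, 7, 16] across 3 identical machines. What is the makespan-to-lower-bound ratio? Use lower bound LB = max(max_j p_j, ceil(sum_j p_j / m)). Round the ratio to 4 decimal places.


LPT order: [20, 16, 14, 13, 7, 7, 6, 3]
Machine loads after assignment: [30, 29, 27]
LPT makespan = 30
Lower bound = max(max_job, ceil(total/3)) = max(20, 29) = 29
Ratio = 30 / 29 = 1.0345

1.0345


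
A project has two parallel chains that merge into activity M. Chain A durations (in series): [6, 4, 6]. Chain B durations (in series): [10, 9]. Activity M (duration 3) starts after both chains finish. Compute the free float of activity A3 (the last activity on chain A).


ES(A3) = sum of predecessors on chain A = 10
EF(A3) = ES + duration = 10 + 6 = 16
Successor of A3 is M. ES(M) = max(sum(A), sum(B)) = max(16, 19) = 19
Free float = ES(successor) - EF(current) = 19 - 16 = 3

3


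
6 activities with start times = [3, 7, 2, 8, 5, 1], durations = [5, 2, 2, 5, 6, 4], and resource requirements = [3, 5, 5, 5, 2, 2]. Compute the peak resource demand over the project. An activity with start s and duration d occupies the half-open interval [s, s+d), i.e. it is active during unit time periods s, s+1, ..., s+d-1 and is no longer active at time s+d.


Each activity i is active on [start_i, start_i + duration_i).
Compute total resource usage per time slot:
  t=0: active resources = [], total = 0
  t=1: active resources = [2], total = 2
  t=2: active resources = [5, 2], total = 7
  t=3: active resources = [3, 5, 2], total = 10
  t=4: active resources = [3, 2], total = 5
  t=5: active resources = [3, 2], total = 5
  t=6: active resources = [3, 2], total = 5
  t=7: active resources = [3, 5, 2], total = 10
  t=8: active resources = [5, 5, 2], total = 12
  t=9: active resources = [5, 2], total = 7
  t=10: active resources = [5, 2], total = 7
  t=11: active resources = [5], total = 5
  t=12: active resources = [5], total = 5
Peak resource demand = 12

12


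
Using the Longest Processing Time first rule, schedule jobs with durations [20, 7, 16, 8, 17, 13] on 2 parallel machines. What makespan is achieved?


Sort jobs in decreasing order (LPT): [20, 17, 16, 13, 8, 7]
Assign each job to the least loaded machine:
  Machine 1: jobs [20, 13, 8], load = 41
  Machine 2: jobs [17, 16, 7], load = 40
Makespan = max load = 41

41


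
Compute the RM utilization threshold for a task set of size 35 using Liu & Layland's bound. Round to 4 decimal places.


Compute 2^(1/35) = 1.0200016094
Subtract 1: 1.0200016094 - 1 = 0.0200016094
Multiply by n: 35 * 0.0200016094 = 0.7000563290
Round to 4 dp: 0.7001

0.7001


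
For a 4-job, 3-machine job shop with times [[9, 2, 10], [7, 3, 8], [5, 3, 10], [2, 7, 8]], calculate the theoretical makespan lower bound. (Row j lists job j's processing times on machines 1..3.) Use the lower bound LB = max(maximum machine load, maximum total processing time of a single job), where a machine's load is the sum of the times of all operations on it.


Machine loads:
  Machine 1: 9 + 7 + 5 + 2 = 23
  Machine 2: 2 + 3 + 3 + 7 = 15
  Machine 3: 10 + 8 + 10 + 8 = 36
Max machine load = 36
Job totals:
  Job 1: 21
  Job 2: 18
  Job 3: 18
  Job 4: 17
Max job total = 21
Lower bound = max(36, 21) = 36

36


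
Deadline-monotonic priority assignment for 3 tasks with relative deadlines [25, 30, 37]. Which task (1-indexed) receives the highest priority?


Sort tasks by relative deadline (ascending):
  Task 1: deadline = 25
  Task 2: deadline = 30
  Task 3: deadline = 37
Priority order (highest first): [1, 2, 3]
Highest priority task = 1

1


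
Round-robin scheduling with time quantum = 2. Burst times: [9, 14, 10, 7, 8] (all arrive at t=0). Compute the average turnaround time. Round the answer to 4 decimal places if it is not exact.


Time quantum = 2
Execution trace:
  J1 runs 2 units, time = 2
  J2 runs 2 units, time = 4
  J3 runs 2 units, time = 6
  J4 runs 2 units, time = 8
  J5 runs 2 units, time = 10
  J1 runs 2 units, time = 12
  J2 runs 2 units, time = 14
  J3 runs 2 units, time = 16
  J4 runs 2 units, time = 18
  J5 runs 2 units, time = 20
  J1 runs 2 units, time = 22
  J2 runs 2 units, time = 24
  J3 runs 2 units, time = 26
  J4 runs 2 units, time = 28
  J5 runs 2 units, time = 30
  J1 runs 2 units, time = 32
  J2 runs 2 units, time = 34
  J3 runs 2 units, time = 36
  J4 runs 1 units, time = 37
  J5 runs 2 units, time = 39
  J1 runs 1 units, time = 40
  J2 runs 2 units, time = 42
  J3 runs 2 units, time = 44
  J2 runs 2 units, time = 46
  J2 runs 2 units, time = 48
Finish times: [40, 48, 44, 37, 39]
Average turnaround = 208/5 = 41.6

41.6


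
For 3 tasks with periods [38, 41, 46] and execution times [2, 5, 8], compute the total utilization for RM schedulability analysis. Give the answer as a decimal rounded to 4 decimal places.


Compute individual utilizations (exact fractions):
  Task 1: C/T = 2/38 = 1/19 (approx. 0.0526)
  Task 2: C/T = 5/41 (approx. 0.122)
  Task 3: C/T = 8/46 = 4/23 (approx. 0.1739)
Total utilization U = 1/19 + 5/41 + 4/23 = 6244/17917
Rounded to 4 decimal places: U = 0.3485
RM (Liu & Layland) bound for 3 tasks = 0.779763; compare with U = 6244/17917 (approx. 0.348496)
U <= bound, so schedulable by RM sufficient condition.

0.3485


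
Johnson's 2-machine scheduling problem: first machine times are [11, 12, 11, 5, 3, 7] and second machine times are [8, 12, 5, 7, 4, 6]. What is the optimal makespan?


Apply Johnson's rule:
  Group 1 (a <= b): [(5, 3, 4), (4, 5, 7), (2, 12, 12)]
  Group 2 (a > b): [(1, 11, 8), (6, 7, 6), (3, 11, 5)]
Optimal job order: [5, 4, 2, 1, 6, 3]
Schedule:
  Job 5: M1 done at 3, M2 done at 7
  Job 4: M1 done at 8, M2 done at 15
  Job 2: M1 done at 20, M2 done at 32
  Job 1: M1 done at 31, M2 done at 40
  Job 6: M1 done at 38, M2 done at 46
  Job 3: M1 done at 49, M2 done at 54
Makespan = 54

54


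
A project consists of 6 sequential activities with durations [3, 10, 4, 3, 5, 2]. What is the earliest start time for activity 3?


Activity 3 starts after activities 1 through 2 complete.
Predecessor durations: [3, 10]
ES = 3 + 10 = 13

13


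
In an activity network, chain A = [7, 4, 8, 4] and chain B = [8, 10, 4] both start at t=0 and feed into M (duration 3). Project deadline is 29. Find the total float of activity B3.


Forward pass: ES(B3) = sum of predecessors on chain B = 18
EF = ES + duration = 18 + 4 = 22
Backward pass: LF(M) = deadline = 29; LS(M) = 29 - 3 = 26
LF(B3) = LS(M) - sum(successors on chain B) = 26 - 0 = 26
LS = LF - duration = 26 - 4 = 22
Total float = LS - ES = 22 - 18 = 4

4


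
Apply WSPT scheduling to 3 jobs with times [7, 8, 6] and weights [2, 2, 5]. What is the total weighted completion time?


Compute p/w ratios and sort ascending (WSPT): [(6, 5), (7, 2), (8, 2)]
Compute weighted completion times:
  Job (p=6,w=5): C=6, w*C=5*6=30
  Job (p=7,w=2): C=13, w*C=2*13=26
  Job (p=8,w=2): C=21, w*C=2*21=42
Total weighted completion time = 98

98


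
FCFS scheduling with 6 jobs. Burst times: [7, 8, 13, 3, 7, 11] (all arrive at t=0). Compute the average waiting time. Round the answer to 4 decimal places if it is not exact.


FCFS order (as given): [7, 8, 13, 3, 7, 11]
Waiting times:
  Job 1: wait = 0
  Job 2: wait = 7
  Job 3: wait = 15
  Job 4: wait = 28
  Job 5: wait = 31
  Job 6: wait = 38
Sum of waiting times = 119
Average waiting time = 119/6 = 19.8333

19.8333


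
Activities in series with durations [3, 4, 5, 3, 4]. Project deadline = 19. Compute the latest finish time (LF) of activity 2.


LF(activity 2) = deadline - sum of successor durations
Successors: activities 3 through 5 with durations [5, 3, 4]
Sum of successor durations = 12
LF = 19 - 12 = 7

7


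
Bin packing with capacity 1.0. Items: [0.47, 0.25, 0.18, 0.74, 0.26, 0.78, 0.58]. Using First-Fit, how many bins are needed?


Place items sequentially using First-Fit:
  Item 0.47 -> new Bin 1
  Item 0.25 -> Bin 1 (now 0.72)
  Item 0.18 -> Bin 1 (now 0.9)
  Item 0.74 -> new Bin 2
  Item 0.26 -> Bin 2 (now 1.0)
  Item 0.78 -> new Bin 3
  Item 0.58 -> new Bin 4
Total bins used = 4

4


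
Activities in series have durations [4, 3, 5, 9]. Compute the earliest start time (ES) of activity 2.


Activity 2 starts after activities 1 through 1 complete.
Predecessor durations: [4]
ES = 4 = 4

4


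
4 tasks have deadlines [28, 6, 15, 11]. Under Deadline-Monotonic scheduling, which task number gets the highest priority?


Sort tasks by relative deadline (ascending):
  Task 2: deadline = 6
  Task 4: deadline = 11
  Task 3: deadline = 15
  Task 1: deadline = 28
Priority order (highest first): [2, 4, 3, 1]
Highest priority task = 2

2


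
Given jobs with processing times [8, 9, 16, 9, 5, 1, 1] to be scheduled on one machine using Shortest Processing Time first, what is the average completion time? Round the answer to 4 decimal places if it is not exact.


Sort jobs by processing time (SPT order): [1, 1, 5, 8, 9, 9, 16]
Compute completion times sequentially:
  Job 1: processing = 1, completes at 1
  Job 2: processing = 1, completes at 2
  Job 3: processing = 5, completes at 7
  Job 4: processing = 8, completes at 15
  Job 5: processing = 9, completes at 24
  Job 6: processing = 9, completes at 33
  Job 7: processing = 16, completes at 49
Sum of completion times = 131
Average completion time = 131/7 = 18.7143

18.7143


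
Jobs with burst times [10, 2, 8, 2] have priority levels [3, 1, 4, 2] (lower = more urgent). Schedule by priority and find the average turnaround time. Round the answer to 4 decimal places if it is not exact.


Sort by priority (ascending = highest first):
Order: [(1, 2), (2, 2), (3, 10), (4, 8)]
Completion times:
  Priority 1, burst=2, C=2
  Priority 2, burst=2, C=4
  Priority 3, burst=10, C=14
  Priority 4, burst=8, C=22
Average turnaround = 42/4 = 10.5

10.5


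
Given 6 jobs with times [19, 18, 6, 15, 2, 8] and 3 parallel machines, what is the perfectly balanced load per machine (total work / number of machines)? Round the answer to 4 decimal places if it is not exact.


Total processing time = 19 + 18 + 6 + 15 + 2 + 8 = 68
Number of machines = 3
Ideal balanced load = 68 / 3 = 22.6667

22.6667


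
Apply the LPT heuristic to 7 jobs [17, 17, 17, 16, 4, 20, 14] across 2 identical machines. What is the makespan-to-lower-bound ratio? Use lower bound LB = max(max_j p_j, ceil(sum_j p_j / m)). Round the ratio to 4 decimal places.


LPT order: [20, 17, 17, 17, 16, 14, 4]
Machine loads after assignment: [51, 54]
LPT makespan = 54
Lower bound = max(max_job, ceil(total/2)) = max(20, 53) = 53
Ratio = 54 / 53 = 1.0189

1.0189


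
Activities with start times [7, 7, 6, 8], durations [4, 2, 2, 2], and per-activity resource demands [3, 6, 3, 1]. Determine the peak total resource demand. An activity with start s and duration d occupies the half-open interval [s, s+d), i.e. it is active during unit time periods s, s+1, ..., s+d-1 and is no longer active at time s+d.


Each activity i is active on [start_i, start_i + duration_i).
Compute total resource usage per time slot:
  t=0: active resources = [], total = 0
  t=1: active resources = [], total = 0
  t=2: active resources = [], total = 0
  t=3: active resources = [], total = 0
  t=4: active resources = [], total = 0
  t=5: active resources = [], total = 0
  t=6: active resources = [3], total = 3
  t=7: active resources = [3, 6, 3], total = 12
  t=8: active resources = [3, 6, 1], total = 10
  t=9: active resources = [3, 1], total = 4
  t=10: active resources = [3], total = 3
Peak resource demand = 12

12


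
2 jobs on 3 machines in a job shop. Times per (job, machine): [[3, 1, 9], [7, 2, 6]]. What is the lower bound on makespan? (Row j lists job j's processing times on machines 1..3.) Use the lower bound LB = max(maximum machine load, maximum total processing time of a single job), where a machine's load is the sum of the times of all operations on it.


Machine loads:
  Machine 1: 3 + 7 = 10
  Machine 2: 1 + 2 = 3
  Machine 3: 9 + 6 = 15
Max machine load = 15
Job totals:
  Job 1: 13
  Job 2: 15
Max job total = 15
Lower bound = max(15, 15) = 15

15


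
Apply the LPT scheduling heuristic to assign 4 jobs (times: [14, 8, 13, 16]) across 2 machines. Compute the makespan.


Sort jobs in decreasing order (LPT): [16, 14, 13, 8]
Assign each job to the least loaded machine:
  Machine 1: jobs [16, 8], load = 24
  Machine 2: jobs [14, 13], load = 27
Makespan = max load = 27

27


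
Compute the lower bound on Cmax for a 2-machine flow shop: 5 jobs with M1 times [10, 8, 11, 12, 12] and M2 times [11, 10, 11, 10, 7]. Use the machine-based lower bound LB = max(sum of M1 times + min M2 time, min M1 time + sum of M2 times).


LB1 = sum(M1 times) + min(M2 times) = 53 + 7 = 60
LB2 = min(M1 times) + sum(M2 times) = 8 + 49 = 57
Lower bound = max(LB1, LB2) = max(60, 57) = 60

60


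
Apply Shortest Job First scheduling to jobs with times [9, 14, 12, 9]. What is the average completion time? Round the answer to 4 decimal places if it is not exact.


SJF order (ascending): [9, 9, 12, 14]
Completion times:
  Job 1: burst=9, C=9
  Job 2: burst=9, C=18
  Job 3: burst=12, C=30
  Job 4: burst=14, C=44
Average completion = 101/4 = 25.25

25.25


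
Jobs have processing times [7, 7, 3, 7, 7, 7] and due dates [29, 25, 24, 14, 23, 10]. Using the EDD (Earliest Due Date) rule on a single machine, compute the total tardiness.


Sort by due date (EDD order): [(7, 10), (7, 14), (7, 23), (3, 24), (7, 25), (7, 29)]
Compute completion times and tardiness:
  Job 1: p=7, d=10, C=7, tardiness=max(0,7-10)=0
  Job 2: p=7, d=14, C=14, tardiness=max(0,14-14)=0
  Job 3: p=7, d=23, C=21, tardiness=max(0,21-23)=0
  Job 4: p=3, d=24, C=24, tardiness=max(0,24-24)=0
  Job 5: p=7, d=25, C=31, tardiness=max(0,31-25)=6
  Job 6: p=7, d=29, C=38, tardiness=max(0,38-29)=9
Total tardiness = 15

15


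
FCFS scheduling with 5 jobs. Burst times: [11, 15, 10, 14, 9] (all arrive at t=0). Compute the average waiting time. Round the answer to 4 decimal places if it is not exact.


FCFS order (as given): [11, 15, 10, 14, 9]
Waiting times:
  Job 1: wait = 0
  Job 2: wait = 11
  Job 3: wait = 26
  Job 4: wait = 36
  Job 5: wait = 50
Sum of waiting times = 123
Average waiting time = 123/5 = 24.6

24.6


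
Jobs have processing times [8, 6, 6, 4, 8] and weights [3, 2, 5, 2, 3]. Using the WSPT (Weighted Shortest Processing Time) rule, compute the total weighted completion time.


Compute p/w ratios and sort ascending (WSPT): [(6, 5), (4, 2), (8, 3), (8, 3), (6, 2)]
Compute weighted completion times:
  Job (p=6,w=5): C=6, w*C=5*6=30
  Job (p=4,w=2): C=10, w*C=2*10=20
  Job (p=8,w=3): C=18, w*C=3*18=54
  Job (p=8,w=3): C=26, w*C=3*26=78
  Job (p=6,w=2): C=32, w*C=2*32=64
Total weighted completion time = 246

246


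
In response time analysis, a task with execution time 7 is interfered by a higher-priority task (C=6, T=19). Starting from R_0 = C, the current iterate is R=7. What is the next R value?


R_next = C + ceil(R_prev / T_hp) * C_hp
ceil(7 / 19) = ceil(0.3684) = 1
Interference = 1 * 6 = 6
R_next = 7 + 6 = 13

13


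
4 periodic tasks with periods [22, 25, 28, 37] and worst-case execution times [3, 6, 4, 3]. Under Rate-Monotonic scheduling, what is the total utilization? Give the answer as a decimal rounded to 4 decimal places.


Compute individual utilizations (exact fractions):
  Task 1: C/T = 3/22 (approx. 0.1364)
  Task 2: C/T = 6/25 (approx. 0.24)
  Task 3: C/T = 4/28 = 1/7 (approx. 0.1429)
  Task 4: C/T = 3/37 (approx. 0.0811)
Total utilization U = 3/22 + 6/25 + 1/7 + 3/37 = 85513/142450
Rounded to 4 decimal places: U = 0.6003
RM (Liu & Layland) bound for 4 tasks = 0.756828; compare with U = 85513/142450 (approx. 0.600302)
U <= bound, so schedulable by RM sufficient condition.

0.6003


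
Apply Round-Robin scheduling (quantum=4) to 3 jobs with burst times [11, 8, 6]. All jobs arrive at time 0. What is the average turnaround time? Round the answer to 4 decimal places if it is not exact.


Time quantum = 4
Execution trace:
  J1 runs 4 units, time = 4
  J2 runs 4 units, time = 8
  J3 runs 4 units, time = 12
  J1 runs 4 units, time = 16
  J2 runs 4 units, time = 20
  J3 runs 2 units, time = 22
  J1 runs 3 units, time = 25
Finish times: [25, 20, 22]
Average turnaround = 67/3 = 22.3333

22.3333


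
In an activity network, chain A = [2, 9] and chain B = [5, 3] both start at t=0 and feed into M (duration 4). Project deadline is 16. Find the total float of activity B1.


Forward pass: ES(B1) = sum of predecessors on chain B = 0
EF = ES + duration = 0 + 5 = 5
Backward pass: LF(M) = deadline = 16; LS(M) = 16 - 4 = 12
LF(B1) = LS(M) - sum(successors on chain B) = 12 - 3 = 9
LS = LF - duration = 9 - 5 = 4
Total float = LS - ES = 4 - 0 = 4

4


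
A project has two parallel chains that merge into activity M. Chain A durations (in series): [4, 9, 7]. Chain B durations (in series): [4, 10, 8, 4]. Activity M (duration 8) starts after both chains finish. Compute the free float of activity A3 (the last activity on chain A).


ES(A3) = sum of predecessors on chain A = 13
EF(A3) = ES + duration = 13 + 7 = 20
Successor of A3 is M. ES(M) = max(sum(A), sum(B)) = max(20, 26) = 26
Free float = ES(successor) - EF(current) = 26 - 20 = 6

6


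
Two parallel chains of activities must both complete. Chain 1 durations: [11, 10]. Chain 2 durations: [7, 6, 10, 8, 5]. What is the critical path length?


Path A total = 11 + 10 = 21
Path B total = 7 + 6 + 10 + 8 + 5 = 36
Critical path = longest path = max(21, 36) = 36

36


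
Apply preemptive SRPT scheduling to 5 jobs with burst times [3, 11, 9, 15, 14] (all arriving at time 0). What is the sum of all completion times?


Since all jobs arrive at t=0, SRPT equals SPT ordering.
SPT order: [3, 9, 11, 14, 15]
Completion times:
  Job 1: p=3, C=3
  Job 2: p=9, C=12
  Job 3: p=11, C=23
  Job 4: p=14, C=37
  Job 5: p=15, C=52
Total completion time = 3 + 12 + 23 + 37 + 52 = 127

127


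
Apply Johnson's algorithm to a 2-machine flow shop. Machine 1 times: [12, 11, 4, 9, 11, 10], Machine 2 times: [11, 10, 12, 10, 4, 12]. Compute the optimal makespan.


Apply Johnson's rule:
  Group 1 (a <= b): [(3, 4, 12), (4, 9, 10), (6, 10, 12)]
  Group 2 (a > b): [(1, 12, 11), (2, 11, 10), (5, 11, 4)]
Optimal job order: [3, 4, 6, 1, 2, 5]
Schedule:
  Job 3: M1 done at 4, M2 done at 16
  Job 4: M1 done at 13, M2 done at 26
  Job 6: M1 done at 23, M2 done at 38
  Job 1: M1 done at 35, M2 done at 49
  Job 2: M1 done at 46, M2 done at 59
  Job 5: M1 done at 57, M2 done at 63
Makespan = 63

63


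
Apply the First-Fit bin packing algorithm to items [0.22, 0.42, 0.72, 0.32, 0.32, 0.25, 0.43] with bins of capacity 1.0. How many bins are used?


Place items sequentially using First-Fit:
  Item 0.22 -> new Bin 1
  Item 0.42 -> Bin 1 (now 0.64)
  Item 0.72 -> new Bin 2
  Item 0.32 -> Bin 1 (now 0.96)
  Item 0.32 -> new Bin 3
  Item 0.25 -> Bin 2 (now 0.97)
  Item 0.43 -> Bin 3 (now 0.75)
Total bins used = 3

3


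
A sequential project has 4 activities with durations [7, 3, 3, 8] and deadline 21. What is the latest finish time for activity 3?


LF(activity 3) = deadline - sum of successor durations
Successors: activities 4 through 4 with durations [8]
Sum of successor durations = 8
LF = 21 - 8 = 13

13


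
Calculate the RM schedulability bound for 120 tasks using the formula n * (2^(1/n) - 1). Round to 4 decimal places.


Compute 2^(1/120) = 1.0057929411
Subtract 1: 1.0057929411 - 1 = 0.0057929411
Multiply by n: 120 * 0.0057929411 = 0.6951529320
Round to 4 dp: 0.6952

0.6952
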